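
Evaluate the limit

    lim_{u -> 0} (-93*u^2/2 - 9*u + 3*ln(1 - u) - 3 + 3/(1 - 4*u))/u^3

Substitution gives 0/0; apply L'Hôpital's rule 3 times.
After differentiating numerator and denominator 3 times the quotient is (1152/(4*u - 1)^4 + 6/(u - 1)^3)/(6); at u = 0 this is 191.

191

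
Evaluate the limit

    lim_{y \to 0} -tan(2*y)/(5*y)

-2/5

Substitution gives 0/0.
Since tan(u)/u → 1 as u → 0, tan(2y)/(2y) → 1 and the limit is 2/(-5) = -2/5.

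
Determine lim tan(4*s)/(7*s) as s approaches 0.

Substitution gives 0/0.
Since tan(u)/u → 1 as u → 0, tan(4s)/(4s) → 1 and the limit is 4/7.

4/7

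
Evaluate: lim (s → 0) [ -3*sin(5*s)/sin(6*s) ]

Substitution gives 0/0.
Divide numerator and denominator by s: sin(5s)/s → 5 and sin(6s)/s → 6, so the limit is -3·5/6 = -5/2.

-5/2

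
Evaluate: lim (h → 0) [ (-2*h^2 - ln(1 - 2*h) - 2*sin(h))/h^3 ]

Substitution gives 0/0; apply L'Hôpital's rule 3 times.
After differentiating numerator and denominator 3 times the quotient is (2*cos(h) - 16/(2*h - 1)^3)/(6); at h = 0 this is 3.

3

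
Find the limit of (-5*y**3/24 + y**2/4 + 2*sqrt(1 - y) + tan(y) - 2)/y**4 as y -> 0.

Substitution gives 0/0; apply L'Hôpital's rule 4 times.
After differentiating numerator and denominator 4 times the quotient is (24*tan(y)^3/cos(y)^2 + 16*tan(y)/cos(y)^2 - 15/(8*(1 - y)^(7/2)))/(24); at y = 0 this is -5/64.

-5/64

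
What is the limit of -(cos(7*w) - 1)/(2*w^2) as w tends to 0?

49/4

Direct substitution gives 0/0.
Apply L'Hôpital: lim (-7*sin(7*w))/(-4*w), still 0/0.
After 2 applications of L'Hôpital's rule the quotient is (-49*cos(7*w))/(-4); substituting w = 0 gives 49/4.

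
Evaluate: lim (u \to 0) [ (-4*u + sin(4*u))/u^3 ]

Direct substitution gives 0/0.
Apply L'Hôpital: lim (4*cos(4*u) - 4)/(3*u^2), still 0/0.
Apply L'Hôpital: lim (-16*sin(4*u))/(6*u), still 0/0.
After 3 applications of L'Hôpital's rule the quotient is (-64*cos(4*u))/(6); substituting u = 0 gives -32/3.

-32/3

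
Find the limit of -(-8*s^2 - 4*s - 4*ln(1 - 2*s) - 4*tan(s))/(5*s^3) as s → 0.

-28/15

Substitution gives 0/0 (the numerator vanishes to order 3).
Expand each term to order s^3: the coefficient of s^3 in -4·tan(s) is -4/3 and in -4·ln(1 - 2s) is 32/3.
Lower-order terms cancel with the polynomial part, so the numerator is (28/3)·s^3 + o(s^3), and the limit is (28/3)/(-5) = -28/15.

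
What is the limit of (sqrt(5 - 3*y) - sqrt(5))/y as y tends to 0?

-3*√(5)/10

A 0/0 form; rationalise with √(5 - 3y) + √5. This collapses the numerator to -3y, leaving -3/(√(5 - 3y) + √5) → -3/(2√5) = -3*√(5)/10.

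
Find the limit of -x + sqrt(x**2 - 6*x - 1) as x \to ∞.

An ∞ − ∞ form. Rationalising with the conjugate, the difference becomes (-6x - 1) / (√(x^2 - 6*x - 1) + x).
For large x the denominator behaves like 2·x, so the quotient tends to -6/2 = -3.

-3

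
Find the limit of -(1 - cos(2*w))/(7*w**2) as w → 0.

-2/7

Substitution gives 0/0.
Use (1 − cos u)/u² → 1/2 with u = 2w: the limit is 2²/(2·(-7)) = -2/7.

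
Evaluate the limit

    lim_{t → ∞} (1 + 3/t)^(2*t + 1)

e^(6)

Write it as [(1 + 3/t)^t]^(2) · (1 + 3/t)^(1). The bracketed term tends to e^(3) and the second factor to 1, so the limit is e^(6).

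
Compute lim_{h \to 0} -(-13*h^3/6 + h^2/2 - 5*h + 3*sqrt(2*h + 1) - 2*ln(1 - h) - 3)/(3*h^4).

11/24

Substitution gives 0/0 (the numerator vanishes to order 4).
Expand each term to order h^4: the coefficient of h^4 in 3·√(1 + 2h) is -15/8 and in -2·ln(1 - h) is 1/2.
Lower-order terms cancel with the polynomial part, so the numerator is (-11/8)·h^4 + o(h^4), and the limit is (-11/8)/(-3) = 11/24.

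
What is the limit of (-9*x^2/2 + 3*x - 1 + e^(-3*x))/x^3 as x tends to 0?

-9/2

Direct substitution gives 0/0.
Apply L'Hôpital: lim (-9*x + 3 - 3*e^(-3*x))/(3*x^2), still 0/0.
Apply L'Hôpital: lim (-9 + 9*e^(-3*x))/(6*x), still 0/0.
After 3 applications of L'Hôpital's rule the quotient is (-27*e^(-3*x))/(6); substituting x = 0 gives -9/2.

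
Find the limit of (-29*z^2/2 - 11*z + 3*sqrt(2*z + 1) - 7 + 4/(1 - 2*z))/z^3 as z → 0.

67/2

Substitution gives 0/0; apply L'Hôpital's rule 3 times.
After differentiating numerator and denominator 3 times the quotient is (9/(2*z + 1)^(5/2) + 192/(2*z - 1)^4)/(6); at z = 0 this is 67/2.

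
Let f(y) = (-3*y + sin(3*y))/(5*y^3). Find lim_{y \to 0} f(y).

-9/10

Direct substitution gives 0/0.
Apply L'Hôpital: lim (3*cos(3*y) - 3)/(15*y^2), still 0/0.
Apply L'Hôpital: lim (-9*sin(3*y))/(30*y), still 0/0.
After 3 applications of L'Hôpital's rule the quotient is (-27*cos(3*y))/(30); substituting y = 0 gives -9/10.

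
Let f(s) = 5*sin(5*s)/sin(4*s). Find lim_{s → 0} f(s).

25/4

Substitution gives 0/0.
Divide numerator and denominator by s: sin(5s)/s → 5 and sin(4s)/s → 4, so the limit is 5·5/4 = 25/4.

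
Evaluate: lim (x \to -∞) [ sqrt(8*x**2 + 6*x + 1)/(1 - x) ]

For large |x|, √(8*x^2 + 6*x + 1) ≈ √8·|x| and the denominator ≈ -x.
Since x → −∞, |x| = −x, giving −√8/(-1) = 2*√(2).

2*√(2)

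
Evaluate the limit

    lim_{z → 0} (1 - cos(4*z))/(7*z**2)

Substitution gives 0/0.
Use (1 − cos u)/u² → 1/2 with u = 4z: the limit is 4²/(2·7) = 8/7.

8/7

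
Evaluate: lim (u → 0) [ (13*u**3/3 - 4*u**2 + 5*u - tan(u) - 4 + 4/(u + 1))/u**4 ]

4

Substitution gives 0/0 (the numerator vanishes to order 4).
Expand each term to order u^4: the coefficient of u^4 in 4·1/(1 + u) is 4 and in −tan(u) is 0.
Lower-order terms cancel with the polynomial part, so the numerator is (4)·u^4 + o(u^4), and the limit is (4)/(1) = 4.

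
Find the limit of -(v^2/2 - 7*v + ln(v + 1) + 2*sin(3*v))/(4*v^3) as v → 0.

13/6

Substitution gives 0/0; apply L'Hôpital's rule 3 times.
After differentiating numerator and denominator 3 times the quotient is (-54*cos(3*v) + 2/(v + 1)^3)/(-24); at v = 0 this is 13/6.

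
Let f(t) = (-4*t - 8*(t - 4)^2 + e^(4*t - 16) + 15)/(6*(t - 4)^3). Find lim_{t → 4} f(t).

Direct substitution gives 0/0.
Apply L'Hôpital: lim (-16*t + 4*e^(4*t - 16) + 60)/(18*(t - 4)^2), still 0/0.
Apply L'Hôpital: lim (16*e^(4*t - 16) - 16)/(36*t - 144), still 0/0.
After 3 applications of L'Hôpital's rule the quotient is (64*e^(4*t - 16))/(36); substituting t = 4 gives 16/9.

16/9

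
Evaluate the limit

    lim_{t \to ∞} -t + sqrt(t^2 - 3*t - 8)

This has the form ∞ − ∞. Multiply and divide by the conjugate √(t^2 - 3*t - 8) + t.
That gives (-3t - 8) / (√(t^2 - 3*t - 8) + t).
Divide numerator and denominator by t: the limit is -3/(2·1) = -3/2.

-3/2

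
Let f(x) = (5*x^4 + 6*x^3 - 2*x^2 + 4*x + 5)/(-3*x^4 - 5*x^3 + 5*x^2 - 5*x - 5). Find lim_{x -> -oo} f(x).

Numerator and denominator both have degree 4.
Dividing every term by x^4, all lower-order terms vanish and the limit is the ratio of leading coefficients, 5/(-3) = -5/3.

-5/3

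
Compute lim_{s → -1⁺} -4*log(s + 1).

∞

As s → -1⁺, s + 1 → 0⁺ and ln(s + 1) → −∞.
Multiplying by -4 gives ∞.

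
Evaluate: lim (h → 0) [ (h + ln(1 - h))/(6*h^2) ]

-1/12

Direct substitution gives 0/0.
Apply L'Hôpital: lim (1 - 1/(1 - h))/(12*h), still 0/0.
After 2 applications of L'Hôpital's rule the quotient is (-1/(1 - h)^2)/(12); substituting h = 0 gives -1/12.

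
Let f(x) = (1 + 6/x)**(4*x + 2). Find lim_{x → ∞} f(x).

Let L be the limit and take ln: ln L = lim (4x + 2)·ln(1 + 6/x) = lim (4x + 2)·(6/x + O(1/x²)) = 24.
Hence L = e^(24).

e^(24)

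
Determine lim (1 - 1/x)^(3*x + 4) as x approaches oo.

Let L be the limit and take ln: ln L = lim (3x + 4)·ln(1 - 1/x) = lim (3x + 4)·(-1/x + O(1/x²)) = -3.
Hence L = e^(-3).

e^(-3)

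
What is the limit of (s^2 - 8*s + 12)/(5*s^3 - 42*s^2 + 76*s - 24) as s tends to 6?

1/28

At s = 6 both the top and bottom vanish — a removable singularity. Factoring out (s - 6) from each leaves (s - 2)/(5*s^2 - 12*s + 4), which at s = 6 equals 1/28.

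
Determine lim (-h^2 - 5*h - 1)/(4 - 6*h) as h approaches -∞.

-∞

The numerator has higher degree (2 > 1); the quotient behaves like (-1/(-6))·h^1 for large |h|.
As h → −∞ this diverges to -∞.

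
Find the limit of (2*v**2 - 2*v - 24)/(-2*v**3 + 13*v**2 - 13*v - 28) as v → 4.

At v = 4 both the top and bottom vanish — a removable singularity. Factoring out (v - 4) from each leaves (2*v + 6)/(-2*v^2 + 5*v + 7), which at v = 4 equals -14/5.

-14/5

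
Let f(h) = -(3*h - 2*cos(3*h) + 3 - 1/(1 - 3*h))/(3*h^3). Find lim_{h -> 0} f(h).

9

Substitution gives 0/0; apply L'Hôpital's rule 3 times.
After differentiating numerator and denominator 3 times the quotient is (-54*sin(3*h) - 162/(3*h - 1)^4)/(-18); at h = 0 this is 9.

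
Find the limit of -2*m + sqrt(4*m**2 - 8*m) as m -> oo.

An ∞ − ∞ form. Rationalising with the conjugate, the difference becomes (-8m) / (√(4*m^2 - 8*m) + 2m).
For large m the denominator behaves like 2·2m, so the quotient tends to -8/4 = -2.

-2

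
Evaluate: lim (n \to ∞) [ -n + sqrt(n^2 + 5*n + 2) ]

5/2

This has the form ∞ − ∞. Multiply and divide by the conjugate √(n^2 + 5*n + 2) + n.
That gives (5n + 2) / (√(n^2 + 5*n + 2) + n).
Divide numerator and denominator by n: the limit is 5/(2·1) = 5/2.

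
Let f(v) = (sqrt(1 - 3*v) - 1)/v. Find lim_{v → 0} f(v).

A 0/0 form; rationalise with √(1 - 3v) + √1. This collapses the numerator to -3v, leaving -3/(√(1 - 3v) + √1) → -3/(2√1) = -3/2.

-3/2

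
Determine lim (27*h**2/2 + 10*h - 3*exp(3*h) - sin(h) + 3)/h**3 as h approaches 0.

Substitution gives 0/0 (the numerator vanishes to order 3).
Expand each term to order h^3: the coefficient of h^3 in -3·e^(3h) is -27/2 and in −sin(h) is 1/6.
Lower-order terms cancel with the polynomial part, so the numerator is (-40/3)·h^3 + o(h^3), and the limit is (-40/3)/(1) = -40/3.

-40/3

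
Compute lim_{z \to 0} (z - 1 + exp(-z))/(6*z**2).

Direct substitution gives 0/0.
Apply L'Hôpital: lim (1 - e^(-z))/(12*z), still 0/0.
After 2 applications of L'Hôpital's rule the quotient is (e^(-z))/(12); substituting z = 0 gives 1/12.

1/12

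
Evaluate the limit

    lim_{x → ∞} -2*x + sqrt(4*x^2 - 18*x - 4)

An ∞ − ∞ form. Rationalising with the conjugate, the difference becomes (-18x - 4) / (√(4*x^2 - 18*x - 4) + 2x).
For large x the denominator behaves like 2·2x, so the quotient tends to -18/4 = -9/2.

-9/2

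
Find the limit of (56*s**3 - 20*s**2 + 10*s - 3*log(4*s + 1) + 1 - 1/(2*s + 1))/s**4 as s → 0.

176

Substitution gives 0/0 (the numerator vanishes to order 4).
Expand each term to order s^4: the coefficient of s^4 in -3·ln(1 + 4s) is 192 and in −1/(1 + 2s) is -16.
Lower-order terms cancel with the polynomial part, so the numerator is (176)·s^4 + o(s^4), and the limit is (176)/(1) = 176.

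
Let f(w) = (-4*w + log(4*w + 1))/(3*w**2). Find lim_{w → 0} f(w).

-8/3

Direct substitution gives 0/0.
Apply L'Hôpital: lim (-4 + 4/(4*w + 1))/(6*w), still 0/0.
After 2 applications of L'Hôpital's rule the quotient is (-16/(4*w + 1)^2)/(6); substituting w = 0 gives -8/3.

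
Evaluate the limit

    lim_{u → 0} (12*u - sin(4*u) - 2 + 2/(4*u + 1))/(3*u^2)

Substitution gives 0/0 (the numerator vanishes to order 2).
Expand each term to order u^2: the coefficient of u^2 in 2·1/(1 + 4u) is 32 and in −sin(4u) is 0.
Lower-order terms cancel with the polynomial part, so the numerator is (32)·u^2 + o(u^2), and the limit is (32)/(3) = 32/3.

32/3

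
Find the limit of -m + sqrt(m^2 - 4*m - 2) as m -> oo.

This has the form ∞ − ∞. Multiply and divide by the conjugate √(m^2 - 4*m - 2) + m.
That gives (-4m - 2) / (√(m^2 - 4*m - 2) + m).
Divide numerator and denominator by m: the limit is -4/(2·1) = -2.

-2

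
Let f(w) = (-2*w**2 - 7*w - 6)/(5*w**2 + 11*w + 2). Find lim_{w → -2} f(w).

-1/9

Since w = -2 makes numerator and denominator zero, (w + 2) divides both.
Cancelling it gives (-2*w - 3)/(5*w + 1); now plug in w = -2 to get -1/9.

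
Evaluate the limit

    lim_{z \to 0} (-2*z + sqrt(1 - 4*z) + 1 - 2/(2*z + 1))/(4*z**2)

-5/2

Substitution gives 0/0 (the numerator vanishes to order 2).
Expand each term to order z^2: the coefficient of z^2 in √(1 - 4z) is -2 and in -2·1/(1 + 2z) is -8.
Lower-order terms cancel with the polynomial part, so the numerator is (-10)·z^2 + o(z^2), and the limit is (-10)/(4) = -5/2.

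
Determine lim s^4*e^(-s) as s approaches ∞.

0

Write as s^4/e^{1s}, an ∞/∞ form.
Exponential growth dominates any polynomial, so repeated L'Hôpital (or the standard result) gives 0.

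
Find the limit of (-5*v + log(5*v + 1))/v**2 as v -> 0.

Direct substitution gives 0/0.
Apply L'Hôpital: lim (-5 + 5/(5*v + 1))/(2*v), still 0/0.
After 2 applications of L'Hôpital's rule the quotient is (-25/(5*v + 1)^2)/(2); substituting v = 0 gives -25/2.

-25/2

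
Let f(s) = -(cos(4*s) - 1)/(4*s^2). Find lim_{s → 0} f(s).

2

Direct substitution gives 0/0.
Apply L'Hôpital: lim (-4*sin(4*s))/(-8*s), still 0/0.
After 2 applications of L'Hôpital's rule the quotient is (-16*cos(4*s))/(-8); substituting s = 0 gives 2.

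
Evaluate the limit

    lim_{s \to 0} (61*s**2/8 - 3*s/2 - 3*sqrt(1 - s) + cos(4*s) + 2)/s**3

3/16

Substitution gives 0/0; apply L'Hôpital's rule 3 times.
After differentiating numerator and denominator 3 times the quotient is (64*sin(4*s) + 9/(8*(1 - s)^(5/2)))/(6); at s = 0 this is 3/16.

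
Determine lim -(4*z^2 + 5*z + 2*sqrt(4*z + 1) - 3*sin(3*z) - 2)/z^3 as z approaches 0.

-43/2

Substitution gives 0/0; apply L'Hôpital's rule 3 times.
After differentiating numerator and denominator 3 times the quotient is (81*cos(3*z) + 48/(4*z + 1)^(5/2))/(-6); at z = 0 this is -43/2.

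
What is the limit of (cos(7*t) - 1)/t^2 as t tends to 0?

-49/2

Direct substitution gives 0/0.
Apply L'Hôpital: lim (-7*sin(7*t))/(2*t), still 0/0.
After 2 applications of L'Hôpital's rule the quotient is (-49*cos(7*t))/(2); substituting t = 0 gives -49/2.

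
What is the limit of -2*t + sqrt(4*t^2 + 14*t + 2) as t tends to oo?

An ∞ − ∞ form. Rationalising with the conjugate, the difference becomes (14t + 2) / (√(4*t^2 + 14*t + 2) + 2t).
For large t the denominator behaves like 2·2t, so the quotient tends to 14/4 = 7/2.

7/2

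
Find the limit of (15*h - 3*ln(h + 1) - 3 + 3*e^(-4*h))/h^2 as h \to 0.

Substitution gives 0/0; apply L'Hôpital's rule 2 times.
After differentiating numerator and denominator 2 times the quotient is (48*e^(-4*h) + 3/(h + 1)^2)/(2); at h = 0 this is 51/2.

51/2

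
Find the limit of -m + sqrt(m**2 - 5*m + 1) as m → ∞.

-5/2

This has the form ∞ − ∞. Multiply and divide by the conjugate √(m^2 - 5*m + 1) + m.
That gives (-5m + 1) / (√(m^2 - 5*m + 1) + m).
Divide numerator and denominator by m: the limit is -5/(2·1) = -5/2.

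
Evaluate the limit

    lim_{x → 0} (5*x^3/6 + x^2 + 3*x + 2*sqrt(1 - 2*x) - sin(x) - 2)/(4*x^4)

Substitution gives 0/0 (the numerator vanishes to order 4).
Expand each term to order x^4: the coefficient of x^4 in 2·√(1 - 2x) is -5/4 and in −sin(x) is 0.
Lower-order terms cancel with the polynomial part, so the numerator is (-5/4)·x^4 + o(x^4), and the limit is (-5/4)/(4) = -5/16.

-5/16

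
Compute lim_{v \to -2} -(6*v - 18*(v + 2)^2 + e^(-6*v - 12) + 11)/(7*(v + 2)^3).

36/7

Direct substitution gives 0/0.
Apply L'Hôpital: lim (-36*v - 6*e^(-6*v - 12) - 66)/(-21*(v + 2)^2), still 0/0.
Apply L'Hôpital: lim (36*e^(-6*v - 12) - 36)/(-42*v - 84), still 0/0.
After 3 applications of L'Hôpital's rule the quotient is (-216*e^(-6*v - 12))/(-42); substituting v = -2 gives 36/7.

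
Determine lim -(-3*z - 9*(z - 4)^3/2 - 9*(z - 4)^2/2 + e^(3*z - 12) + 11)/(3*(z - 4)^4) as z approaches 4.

-9/8

Direct substitution gives 0/0.
Apply L'Hôpital: lim (-9*z - 27*(z - 4)^2/2 + 3*e^(3*z - 12) + 33)/(-12*(z - 4)^3), still 0/0.
Apply L'Hôpital: lim (-27*z + 9*e^(3*z - 12) + 99)/(-36*(z - 4)^2), still 0/0.
Apply L'Hôpital: lim (27*e^(3*z - 12) - 27)/(288 - 72*z), still 0/0.
After 4 applications of L'Hôpital's rule the quotient is (81*e^(3*z - 12))/(-72); substituting z = 4 gives -9/8.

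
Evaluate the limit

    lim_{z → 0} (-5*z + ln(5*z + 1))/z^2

-25/2

Direct substitution gives 0/0.
Apply L'Hôpital: lim (-5 + 5/(5*z + 1))/(2*z), still 0/0.
After 2 applications of L'Hôpital's rule the quotient is (-25/(5*z + 1)^2)/(2); substituting z = 0 gives -25/2.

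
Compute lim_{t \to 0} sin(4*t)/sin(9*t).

4/9

Substitution gives 0/0.
Divide numerator and denominator by t: sin(4t)/t → 4 and sin(9t)/t → 9, so the limit is 1·4/9 = 4/9.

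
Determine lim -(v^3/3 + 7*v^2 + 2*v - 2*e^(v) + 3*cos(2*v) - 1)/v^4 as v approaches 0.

-23/12

Substitution gives 0/0; apply L'Hôpital's rule 4 times.
After differentiating numerator and denominator 4 times the quotient is (-2*e^(v) + 48*cos(2*v))/(-24); at v = 0 this is -23/12.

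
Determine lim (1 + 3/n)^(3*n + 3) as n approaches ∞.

e^(9)

Let L be the limit and take ln: ln L = lim (3n + 3)·ln(1 + 3/n) = lim (3n + 3)·(3/n + O(1/n²)) = 9.
Hence L = e^(9).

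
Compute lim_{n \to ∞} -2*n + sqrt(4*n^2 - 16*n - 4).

-4

An ∞ − ∞ form. Rationalising with the conjugate, the difference becomes (-16n - 4) / (√(4*n^2 - 16*n - 4) + 2n).
For large n the denominator behaves like 2·2n, so the quotient tends to -16/4 = -4.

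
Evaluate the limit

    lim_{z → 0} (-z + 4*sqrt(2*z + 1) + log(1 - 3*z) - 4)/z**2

-13/2

Substitution gives 0/0; apply L'Hôpital's rule 2 times.
After differentiating numerator and denominator 2 times the quotient is (-9/(3*z - 1)^2 - 4/(2*z + 1)^(3/2))/(2); at z = 0 this is -13/2.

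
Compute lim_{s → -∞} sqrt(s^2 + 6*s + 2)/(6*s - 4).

-1/6

For large |s|, √(s^2 + 6*s + 2) ≈ √1·|s| and the denominator ≈ 6s.
Since s → −∞, |s| = −s, giving −√1/(6) = -1/6.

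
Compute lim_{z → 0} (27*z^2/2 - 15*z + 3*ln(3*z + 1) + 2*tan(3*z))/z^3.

Substitution gives 0/0 (the numerator vanishes to order 3).
Expand each term to order z^3: the coefficient of z^3 in 2·tan(3z) is 18 and in 3·ln(1 + 3z) is 27.
Lower-order terms cancel with the polynomial part, so the numerator is (45)·z^3 + o(z^3), and the limit is (45)/(1) = 45.

45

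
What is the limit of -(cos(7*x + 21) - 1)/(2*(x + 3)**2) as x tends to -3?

Direct substitution gives 0/0.
Apply L'Hôpital: lim (-7*sin(7*x + 21))/(-4*x - 12), still 0/0.
After 2 applications of L'Hôpital's rule the quotient is (-49*cos(7*x + 21))/(-4); substituting x = -3 gives 49/4.

49/4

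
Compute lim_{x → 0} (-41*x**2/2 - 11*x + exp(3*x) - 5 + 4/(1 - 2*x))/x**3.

73/2

Substitution gives 0/0; apply L'Hôpital's rule 3 times.
After differentiating numerator and denominator 3 times the quotient is (27*e^(3*x) + 192/(2*x - 1)^4)/(6); at x = 0 this is 73/2.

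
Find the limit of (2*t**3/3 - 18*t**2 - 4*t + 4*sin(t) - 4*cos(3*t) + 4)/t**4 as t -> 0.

-27/2

Substitution gives 0/0 (the numerator vanishes to order 4).
Expand each term to order t^4: the coefficient of t^4 in -4·cos(3t) is -27/2 and in 4·sin(t) is 0.
Lower-order terms cancel with the polynomial part, so the numerator is (-27/2)·t^4 + o(t^4), and the limit is (-27/2)/(1) = -27/2.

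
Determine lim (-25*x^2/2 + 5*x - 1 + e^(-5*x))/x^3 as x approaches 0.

Direct substitution gives 0/0.
Apply L'Hôpital: lim (-25*x + 5 - 5*e^(-5*x))/(3*x^2), still 0/0.
Apply L'Hôpital: lim (-25 + 25*e^(-5*x))/(6*x), still 0/0.
After 3 applications of L'Hôpital's rule the quotient is (-125*e^(-5*x))/(6); substituting x = 0 gives -125/6.

-125/6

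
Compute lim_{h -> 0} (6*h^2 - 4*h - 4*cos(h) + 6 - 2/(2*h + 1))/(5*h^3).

Substitution gives 0/0 (the numerator vanishes to order 3).
Expand each term to order h^3: the coefficient of h^3 in -2·1/(1 + 2h) is 16 and in -4·cos(h) is 0.
Lower-order terms cancel with the polynomial part, so the numerator is (16)·h^3 + o(h^3), and the limit is (16)/(5) = 16/5.

16/5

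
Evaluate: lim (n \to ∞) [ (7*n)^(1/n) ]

Base → ∞ and exponent → 0: an ∞^0 form.
Take logs: (1/n)·ln(7·n^1) = (ln 7 + 1·ln n)/n → 0.
So the limit is e^0 = 1.

1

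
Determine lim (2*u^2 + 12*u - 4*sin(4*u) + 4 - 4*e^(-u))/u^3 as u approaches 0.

130/3

Substitution gives 0/0 (the numerator vanishes to order 3).
Expand each term to order u^3: the coefficient of u^3 in -4·e^(-u) is 2/3 and in -4·sin(4u) is 128/3.
Lower-order terms cancel with the polynomial part, so the numerator is (130/3)·u^3 + o(u^3), and the limit is (130/3)/(1) = 130/3.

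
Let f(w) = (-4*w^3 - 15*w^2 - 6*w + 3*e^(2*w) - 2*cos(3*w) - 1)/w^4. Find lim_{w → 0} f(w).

Substitution gives 0/0 (the numerator vanishes to order 4).
Expand each term to order w^4: the coefficient of w^4 in 3·e^(2w) is 2 and in -2·cos(3w) is -27/4.
Lower-order terms cancel with the polynomial part, so the numerator is (-19/4)·w^4 + o(w^4), and the limit is (-19/4)/(1) = -19/4.

-19/4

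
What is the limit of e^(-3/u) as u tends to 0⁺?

As u → 0⁺, -3/(u) → −∞, so e^(-3/(u)) → 0.

0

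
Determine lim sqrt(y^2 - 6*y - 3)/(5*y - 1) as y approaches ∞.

For large |y|, √(y^2 - 6*y - 3) ≈ √1·|y| and the denominator ≈ 5y.
Since y → +∞, |y| = y, giving √1/(5) = 1/5.

1/5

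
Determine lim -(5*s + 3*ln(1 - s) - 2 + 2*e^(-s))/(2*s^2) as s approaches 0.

1/4

Substitution gives 0/0 (the numerator vanishes to order 2).
Expand each term to order s^2: the coefficient of s^2 in 2·e^(-s) is 1 and in 3·ln(1 - s) is -3/2.
Lower-order terms cancel with the polynomial part, so the numerator is (-1/2)·s^2 + o(s^2), and the limit is (-1/2)/(-2) = 1/4.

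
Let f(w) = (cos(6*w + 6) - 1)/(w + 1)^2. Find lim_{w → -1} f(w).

Direct substitution gives 0/0.
Apply L'Hôpital: lim (-6*sin(6*w + 6))/(2*w + 2), still 0/0.
After 2 applications of L'Hôpital's rule the quotient is (-36*cos(6*w + 6))/(2); substituting w = -1 gives -18.

-18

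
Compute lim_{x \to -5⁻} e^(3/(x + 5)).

0

As x → -5⁻, 3/(x + 5) → −∞, so e^(3/(x + 5)) → 0.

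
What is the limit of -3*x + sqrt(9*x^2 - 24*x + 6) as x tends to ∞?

-4

An ∞ − ∞ form. Rationalising with the conjugate, the difference becomes (-24x + 6) / (√(9*x^2 - 24*x + 6) + 3x).
For large x the denominator behaves like 2·3x, so the quotient tends to -24/6 = -4.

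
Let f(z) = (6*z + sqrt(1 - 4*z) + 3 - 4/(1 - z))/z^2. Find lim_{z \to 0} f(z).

-6

Substitution gives 0/0 (the numerator vanishes to order 2).
Expand each term to order z^2: the coefficient of z^2 in √(1 - 4z) is -2 and in -4·1/(1 - z) is -4.
Lower-order terms cancel with the polynomial part, so the numerator is (-6)·z^2 + o(z^2), and the limit is (-6)/(1) = -6.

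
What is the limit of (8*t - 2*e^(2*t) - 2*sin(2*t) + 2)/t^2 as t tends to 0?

-4

Substitution gives 0/0; apply L'Hôpital's rule 2 times.
After differentiating numerator and denominator 2 times the quotient is (-8*e^(2*t) + 8*sin(2*t))/(2); at t = 0 this is -4.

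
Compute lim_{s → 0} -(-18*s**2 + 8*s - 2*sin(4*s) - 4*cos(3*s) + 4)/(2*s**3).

-32/3

Substitution gives 0/0; apply L'Hôpital's rule 3 times.
After differentiating numerator and denominator 3 times the quotient is (-108*sin(3*s) + 128*cos(4*s))/(-12); at s = 0 this is -32/3.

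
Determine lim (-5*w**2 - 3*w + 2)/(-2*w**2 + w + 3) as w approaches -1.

At w = -1 both the top and bottom vanish — a removable singularity. Factoring out (w + 1) from each leaves (2 - 5*w)/(3 - 2*w), which at w = -1 equals 7/5.

7/5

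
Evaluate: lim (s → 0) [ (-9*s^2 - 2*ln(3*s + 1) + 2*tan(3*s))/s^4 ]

81/2

Substitution gives 0/0 (the numerator vanishes to order 4).
Expand each term to order s^4: the coefficient of s^4 in -2·ln(1 + 3s) is 81/2 and in 2·tan(3s) is 0.
Lower-order terms cancel with the polynomial part, so the numerator is (81/2)·s^4 + o(s^4), and the limit is (81/2)/(1) = 81/2.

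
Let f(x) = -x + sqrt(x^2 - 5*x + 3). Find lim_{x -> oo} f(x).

-5/2

An ∞ − ∞ form. Rationalising with the conjugate, the difference becomes (-5x + 3) / (√(x^2 - 5*x + 3) + x).
For large x the denominator behaves like 2·x, so the quotient tends to -5/2 = -5/2.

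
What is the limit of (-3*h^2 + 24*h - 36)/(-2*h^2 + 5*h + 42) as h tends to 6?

12/19

At h = 6 both the top and bottom vanish — a removable singularity. Factoring out (h - 6) from each leaves (6 - 3*h)/(-2*h - 7), which at h = 6 equals 12/19.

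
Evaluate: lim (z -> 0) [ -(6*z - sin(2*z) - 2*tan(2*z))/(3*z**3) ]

Substitution gives 0/0; apply L'Hôpital's rule 3 times.
After differentiating numerator and denominator 3 times the quotient is (8*cos(2*z) - 96*tan(2*z)^4 - 128*tan(2*z)^2 - 32)/(-18); at z = 0 this is 4/3.

4/3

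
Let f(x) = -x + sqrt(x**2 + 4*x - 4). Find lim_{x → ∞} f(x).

An ∞ − ∞ form. Rationalising with the conjugate, the difference becomes (4x - 4) / (√(x^2 + 4*x - 4) + x).
For large x the denominator behaves like 2·x, so the quotient tends to 4/2 = 2.

2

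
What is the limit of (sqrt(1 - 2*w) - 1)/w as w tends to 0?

Substitution gives 0/0. Multiply numerator and denominator by the conjugate √(1 - 2w) + √1.
The numerator becomes (1 - 2w) − 1 = -2w, so the expression simplifies to -2/(√(1 - 2w) + √1).
Letting w → 0 gives -2/(2√1) = -1.

-1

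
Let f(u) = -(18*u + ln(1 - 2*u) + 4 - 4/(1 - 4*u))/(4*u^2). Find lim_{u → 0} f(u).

33/2

Substitution gives 0/0 (the numerator vanishes to order 2).
Expand each term to order u^2: the coefficient of u^2 in ln(1 - 2u) is -2 and in -4·1/(1 - 4u) is -64.
Lower-order terms cancel with the polynomial part, so the numerator is (-66)·u^2 + o(u^2), and the limit is (-66)/(-4) = 33/2.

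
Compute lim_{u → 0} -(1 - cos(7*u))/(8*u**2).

-49/16

Substitution gives 0/0.
Use (1 − cos θ)/θ² → 1/2 with θ = 7u: the limit is 7²/(2·(-8)) = -49/16.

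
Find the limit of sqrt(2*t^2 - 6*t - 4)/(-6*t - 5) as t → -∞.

For large |t|, √(2*t^2 - 6*t - 4) ≈ √2·|t| and the denominator ≈ -6t.
Since t → −∞, |t| = −t, giving −√2/(-6) = √(2)/6.

√(2)/6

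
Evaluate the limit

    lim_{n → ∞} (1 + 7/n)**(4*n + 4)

e^(28)

The base → 1 and the exponent → ∞: a 1^∞ form.
Take logarithms: (4n + 4)·ln(1 + 7/n). Since ln(1+u) ~ u for small u, this behaves like (4n)·(7/n) → 28.
So the limit is e^(28).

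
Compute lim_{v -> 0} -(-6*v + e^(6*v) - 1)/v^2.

-18

Direct substitution gives 0/0.
Apply L'Hôpital: lim (6*e^(6*v) - 6)/(-2*v), still 0/0.
After 2 applications of L'Hôpital's rule the quotient is (36*e^(6*v))/(-2); substituting v = 0 gives -18.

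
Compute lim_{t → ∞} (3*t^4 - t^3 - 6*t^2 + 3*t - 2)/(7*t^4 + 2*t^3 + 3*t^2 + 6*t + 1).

Numerator and denominator both have degree 4.
Dividing every term by t^4, all lower-order terms vanish and the limit is the ratio of leading coefficients, 3/(7) = 3/7.

3/7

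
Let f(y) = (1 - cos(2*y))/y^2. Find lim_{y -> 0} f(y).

2

Substitution gives 0/0.
Use (1 − cos u)/u² → 1/2 with u = 2y: the limit is 2²/(2·1) = 2.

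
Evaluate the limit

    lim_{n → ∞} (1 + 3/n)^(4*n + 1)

The base → 1 and the exponent → ∞: a 1^∞ form.
Take logarithms: (4n + 1)·ln(1 + 3/n). Since ln(1+u) ~ u for small u, this behaves like (4n)·(3/n) → 12.
So the limit is e^(12).

e^(12)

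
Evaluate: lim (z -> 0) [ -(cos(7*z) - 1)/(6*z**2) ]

49/12

Direct substitution gives 0/0.
Apply L'Hôpital: lim (-7*sin(7*z))/(-12*z), still 0/0.
After 2 applications of L'Hôpital's rule the quotient is (-49*cos(7*z))/(-12); substituting z = 0 gives 49/12.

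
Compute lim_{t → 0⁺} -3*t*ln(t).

This is a 0·(−∞) form. Rewrite as -3·ln(t) / t^(−1) and apply L'Hôpital:
the derivative quotient is -3·(1/t) / (−1·t^(−2)) = (3/1)·t^1 → 0.

0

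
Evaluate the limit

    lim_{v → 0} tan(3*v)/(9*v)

Substitution gives 0/0.
Since tan(u)/u → 1 as u → 0, tan(3v)/(3v) → 1 and the limit is 3/9 = 1/3.

1/3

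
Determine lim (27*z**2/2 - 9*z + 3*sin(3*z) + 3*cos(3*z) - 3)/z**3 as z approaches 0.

Substitution gives 0/0; apply L'Hôpital's rule 3 times.
After differentiating numerator and denominator 3 times the quotient is (-81*sqrt(2)*cos(3*z + pi/4))/(6); at z = 0 this is -27/2.

-27/2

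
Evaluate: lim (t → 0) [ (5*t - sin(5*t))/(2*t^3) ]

Direct substitution gives 0/0.
Apply L'Hôpital: lim (5 - 5*cos(5*t))/(6*t^2), still 0/0.
Apply L'Hôpital: lim (25*sin(5*t))/(12*t), still 0/0.
After 3 applications of L'Hôpital's rule the quotient is (125*cos(5*t))/(12); substituting t = 0 gives 125/12.

125/12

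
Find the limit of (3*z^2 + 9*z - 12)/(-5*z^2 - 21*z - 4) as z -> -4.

At z = -4 both the top and bottom vanish — a removable singularity. Factoring out (z + 4) from each leaves (3*z - 3)/(-5*z - 1), which at z = -4 equals -15/19.

-15/19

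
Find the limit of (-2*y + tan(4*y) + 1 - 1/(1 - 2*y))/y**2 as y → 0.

-4

Substitution gives 0/0; apply L'Hôpital's rule 2 times.
After differentiating numerator and denominator 2 times the quotient is (32*tan(4*y)/cos(4*y)^2 + 8/(2*y - 1)^3)/(2); at y = 0 this is -4.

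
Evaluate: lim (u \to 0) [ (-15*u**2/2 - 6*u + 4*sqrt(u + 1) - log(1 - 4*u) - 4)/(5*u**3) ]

259/60

Substitution gives 0/0 (the numerator vanishes to order 3).
Expand each term to order u^3: the coefficient of u^3 in 4·√(1 + u) is 1/4 and in −ln(1 - 4u) is 64/3.
Lower-order terms cancel with the polynomial part, so the numerator is (259/12)·u^3 + o(u^3), and the limit is (259/12)/(5) = 259/60.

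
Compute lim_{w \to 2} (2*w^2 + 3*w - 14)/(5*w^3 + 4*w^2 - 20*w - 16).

11/56

At w = 2 both the top and bottom vanish — a removable singularity. Factoring out (w - 2) from each leaves (2*w + 7)/(5*w^2 + 14*w + 8), which at w = 2 equals 11/56.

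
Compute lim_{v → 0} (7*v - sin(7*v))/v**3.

343/6

Direct substitution gives 0/0.
Apply L'Hôpital: lim (7 - 7*cos(7*v))/(3*v^2), still 0/0.
Apply L'Hôpital: lim (49*sin(7*v))/(6*v), still 0/0.
After 3 applications of L'Hôpital's rule the quotient is (343*cos(7*v))/(6); substituting v = 0 gives 343/6.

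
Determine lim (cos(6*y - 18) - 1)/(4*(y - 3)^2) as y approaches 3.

Direct substitution gives 0/0.
Apply L'Hôpital: lim (-6*sin(6*y - 18))/(8*y - 24), still 0/0.
After 2 applications of L'Hôpital's rule the quotient is (-36*cos(6*y - 18))/(8); substituting y = 3 gives -9/2.

-9/2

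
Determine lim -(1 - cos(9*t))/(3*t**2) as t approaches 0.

-27/2

Substitution gives 0/0.
Use (1 − cos u)/u² → 1/2 with u = 9t: the limit is 9²/(2·(-3)) = -27/2.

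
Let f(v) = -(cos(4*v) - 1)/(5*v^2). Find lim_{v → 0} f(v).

8/5

Direct substitution gives 0/0.
Apply L'Hôpital: lim (-4*sin(4*v))/(-10*v), still 0/0.
After 2 applications of L'Hôpital's rule the quotient is (-16*cos(4*v))/(-10); substituting v = 0 gives 8/5.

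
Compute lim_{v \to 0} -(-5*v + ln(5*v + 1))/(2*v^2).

Direct substitution gives 0/0.
Apply L'Hôpital: lim (-5 + 5/(5*v + 1))/(-4*v), still 0/0.
After 2 applications of L'Hôpital's rule the quotient is (-25/(5*v + 1)^2)/(-4); substituting v = 0 gives 25/4.

25/4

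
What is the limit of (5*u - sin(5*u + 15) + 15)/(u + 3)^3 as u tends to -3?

Direct substitution gives 0/0.
Apply L'Hôpital: lim (5 - 5*cos(5*u + 15))/(3*(u + 3)^2), still 0/0.
Apply L'Hôpital: lim (25*sin(5*u + 15))/(6*u + 18), still 0/0.
After 3 applications of L'Hôpital's rule the quotient is (125*cos(5*u + 15))/(6); substituting u = -3 gives 125/6.

125/6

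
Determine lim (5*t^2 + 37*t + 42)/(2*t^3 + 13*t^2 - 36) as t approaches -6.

-23/60

Direct substitution gives 0/0, so factor. Both numerator and denominator have (t + 6) as a factor.
After cancelling, the expression reduces to (5*t + 7)/(2*t^2 + t - 6).
Substituting t = -6 gives -23/60.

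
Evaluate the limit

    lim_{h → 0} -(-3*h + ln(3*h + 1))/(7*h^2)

9/14

Direct substitution gives 0/0.
Apply L'Hôpital: lim (-3 + 3/(3*h + 1))/(-14*h), still 0/0.
After 2 applications of L'Hôpital's rule the quotient is (-9/(3*h + 1)^2)/(-14); substituting h = 0 gives 9/14.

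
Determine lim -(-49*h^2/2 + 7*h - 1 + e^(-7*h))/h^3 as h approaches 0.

Direct substitution gives 0/0.
Apply L'Hôpital: lim (-49*h + 7 - 7*e^(-7*h))/(-3*h^2), still 0/0.
Apply L'Hôpital: lim (-49 + 49*e^(-7*h))/(-6*h), still 0/0.
After 3 applications of L'Hôpital's rule the quotient is (-343*e^(-7*h))/(-6); substituting h = 0 gives 343/6.

343/6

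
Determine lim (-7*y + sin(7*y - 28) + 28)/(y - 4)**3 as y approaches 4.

Direct substitution gives 0/0.
Apply L'Hôpital: lim (7*cos(7*y - 28) - 7)/(3*(y - 4)^2), still 0/0.
Apply L'Hôpital: lim (-49*sin(7*y - 28))/(6*y - 24), still 0/0.
After 3 applications of L'Hôpital's rule the quotient is (-343*cos(7*y - 28))/(6); substituting y = 4 gives -343/6.

-343/6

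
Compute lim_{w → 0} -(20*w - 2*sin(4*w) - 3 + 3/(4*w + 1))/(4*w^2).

Substitution gives 0/0; apply L'Hôpital's rule 2 times.
After differentiating numerator and denominator 2 times the quotient is (32*sin(4*w) + 96/(4*w + 1)^3)/(-8); at w = 0 this is -12.

-12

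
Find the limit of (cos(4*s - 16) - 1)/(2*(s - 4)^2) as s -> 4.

Direct substitution gives 0/0.
Apply L'Hôpital: lim (-4*sin(4*s - 16))/(4*s - 16), still 0/0.
After 2 applications of L'Hôpital's rule the quotient is (-16*cos(4*s - 16))/(4); substituting s = 4 gives -4.

-4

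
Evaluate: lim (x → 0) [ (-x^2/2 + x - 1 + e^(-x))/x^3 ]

-1/6

Direct substitution gives 0/0.
Apply L'Hôpital: lim (-x + 1 - e^(-x))/(3*x^2), still 0/0.
Apply L'Hôpital: lim (-1 + e^(-x))/(6*x), still 0/0.
After 3 applications of L'Hôpital's rule the quotient is (-e^(-x))/(6); substituting x = 0 gives -1/6.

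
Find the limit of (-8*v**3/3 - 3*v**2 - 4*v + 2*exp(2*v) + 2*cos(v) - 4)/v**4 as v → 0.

17/12

Substitution gives 0/0; apply L'Hôpital's rule 4 times.
After differentiating numerator and denominator 4 times the quotient is (32*e^(2*v) + 2*cos(v))/(24); at v = 0 this is 17/12.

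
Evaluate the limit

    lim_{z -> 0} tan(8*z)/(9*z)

8/9

Substitution gives 0/0.
Since tan(u)/u → 1 as u → 0, tan(8z)/(8z) → 1 and the limit is 8/9.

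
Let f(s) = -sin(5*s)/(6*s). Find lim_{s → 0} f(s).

-5/6

Substitution gives 0/0.
Write it as (5/(-6))·sin(5s)/(5s); since sin(u)/u → 1, the limit is -5/6.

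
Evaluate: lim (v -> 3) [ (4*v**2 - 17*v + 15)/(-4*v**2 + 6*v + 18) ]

Direct substitution gives 0/0, so factor. Both numerator and denominator have (v - 3) as a factor.
After cancelling, the expression reduces to (4*v - 5)/(-4*v - 6).
Substituting v = 3 gives -7/18.

-7/18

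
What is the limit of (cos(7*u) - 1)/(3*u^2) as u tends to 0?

-49/6

Direct substitution gives 0/0.
Apply L'Hôpital: lim (-7*sin(7*u))/(6*u), still 0/0.
After 2 applications of L'Hôpital's rule the quotient is (-49*cos(7*u))/(6); substituting u = 0 gives -49/6.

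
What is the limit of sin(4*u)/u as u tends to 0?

4

Substitution gives 0/0.
Write it as (4)·sin(4u)/(4u); since sin(θ)/θ → 1, the limit is 4.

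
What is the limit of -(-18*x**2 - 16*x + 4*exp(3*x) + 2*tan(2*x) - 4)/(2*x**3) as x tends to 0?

-35/3

Substitution gives 0/0 (the numerator vanishes to order 3).
Expand each term to order x^3: the coefficient of x^3 in 2·tan(2x) is 16/3 and in 4·e^(3x) is 18.
Lower-order terms cancel with the polynomial part, so the numerator is (70/3)·x^3 + o(x^3), and the limit is (70/3)/(-2) = -35/3.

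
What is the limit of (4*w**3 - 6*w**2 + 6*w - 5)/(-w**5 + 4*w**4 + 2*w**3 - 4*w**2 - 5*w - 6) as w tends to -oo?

0

The denominator has degree 5 and the numerator degree 3. Dividing numerator and denominator by w^5 sends every term to 0 except the leading denominator term, so the limit is 0.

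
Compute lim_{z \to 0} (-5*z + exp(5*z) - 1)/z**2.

25/2

Direct substitution gives 0/0.
Apply L'Hôpital: lim (5*e^(5*z) - 5)/(2*z), still 0/0.
After 2 applications of L'Hôpital's rule the quotient is (25*e^(5*z))/(2); substituting z = 0 gives 25/2.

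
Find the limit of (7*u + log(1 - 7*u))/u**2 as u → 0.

-49/2

Direct substitution gives 0/0.
Apply L'Hôpital: lim (7 - 7/(1 - 7*u))/(2*u), still 0/0.
After 2 applications of L'Hôpital's rule the quotient is (-49/(1 - 7*u)^2)/(2); substituting u = 0 gives -49/2.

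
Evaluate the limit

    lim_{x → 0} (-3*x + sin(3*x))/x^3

-9/2

Direct substitution gives 0/0.
Apply L'Hôpital: lim (3*cos(3*x) - 3)/(3*x^2), still 0/0.
Apply L'Hôpital: lim (-9*sin(3*x))/(6*x), still 0/0.
After 3 applications of L'Hôpital's rule the quotient is (-27*cos(3*x))/(6); substituting x = 0 gives -9/2.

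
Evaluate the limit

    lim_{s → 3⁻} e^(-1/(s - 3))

∞

As s → 3⁻, -1/(s - 3) → +∞, so e^(-1/(s - 3)) → ∞.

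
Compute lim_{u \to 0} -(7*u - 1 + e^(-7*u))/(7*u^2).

-7/2

Direct substitution gives 0/0.
Apply L'Hôpital: lim (7 - 7*e^(-7*u))/(-14*u), still 0/0.
After 2 applications of L'Hôpital's rule the quotient is (49*e^(-7*u))/(-14); substituting u = 0 gives -7/2.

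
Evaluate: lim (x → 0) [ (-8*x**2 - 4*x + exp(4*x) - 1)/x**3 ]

Direct substitution gives 0/0.
Apply L'Hôpital: lim (-16*x + 4*e^(4*x) - 4)/(3*x^2), still 0/0.
Apply L'Hôpital: lim (16*e^(4*x) - 16)/(6*x), still 0/0.
After 3 applications of L'Hôpital's rule the quotient is (64*e^(4*x))/(6); substituting x = 0 gives 32/3.

32/3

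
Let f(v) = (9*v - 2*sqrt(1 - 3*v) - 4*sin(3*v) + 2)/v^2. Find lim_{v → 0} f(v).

Substitution gives 0/0; apply L'Hôpital's rule 2 times.
After differentiating numerator and denominator 2 times the quotient is (36*sin(3*v) + 9/(2*(1 - 3*v)^(3/2)))/(2); at v = 0 this is 9/4.

9/4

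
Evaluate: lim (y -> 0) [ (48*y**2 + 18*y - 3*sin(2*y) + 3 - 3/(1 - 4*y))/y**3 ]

Substitution gives 0/0; apply L'Hôpital's rule 3 times.
After differentiating numerator and denominator 3 times the quotient is (24*cos(2*y) - 1152/(4*y - 1)^4)/(6); at y = 0 this is -188.

-188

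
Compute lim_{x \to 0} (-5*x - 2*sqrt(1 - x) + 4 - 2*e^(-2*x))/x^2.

-15/4

Substitution gives 0/0 (the numerator vanishes to order 2).
Expand each term to order x^2: the coefficient of x^2 in -2·√(1 - x) is 1/4 and in -2·e^(-2x) is -4.
Lower-order terms cancel with the polynomial part, so the numerator is (-15/4)·x^2 + o(x^2), and the limit is (-15/4)/(1) = -15/4.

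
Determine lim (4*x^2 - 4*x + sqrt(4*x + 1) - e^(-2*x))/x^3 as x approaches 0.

Substitution gives 0/0; apply L'Hôpital's rule 3 times.
After differentiating numerator and denominator 3 times the quotient is (8*e^(-2*x) + 24/(4*x + 1)^(5/2))/(6); at x = 0 this is 16/3.

16/3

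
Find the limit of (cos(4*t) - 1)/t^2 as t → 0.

-8

Direct substitution gives 0/0.
Apply L'Hôpital: lim (-4*sin(4*t))/(2*t), still 0/0.
After 2 applications of L'Hôpital's rule the quotient is (-16*cos(4*t))/(2); substituting t = 0 gives -8.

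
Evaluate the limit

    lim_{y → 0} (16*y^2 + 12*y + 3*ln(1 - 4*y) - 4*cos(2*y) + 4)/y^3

Substitution gives 0/0; apply L'Hôpital's rule 3 times.
After differentiating numerator and denominator 3 times the quotient is (-32*sin(2*y) + 384/(4*y - 1)^3)/(6); at y = 0 this is -64.

-64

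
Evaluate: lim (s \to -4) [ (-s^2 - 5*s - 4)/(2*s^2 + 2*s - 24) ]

At s = -4 both the top and bottom vanish — a removable singularity. Factoring out (s + 4) from each leaves (-s - 1)/(2*s - 6), which at s = -4 equals -3/14.

-3/14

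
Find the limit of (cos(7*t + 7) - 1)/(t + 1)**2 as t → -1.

-49/2

Direct substitution gives 0/0.
Apply L'Hôpital: lim (-7*sin(7*t + 7))/(2*t + 2), still 0/0.
After 2 applications of L'Hôpital's rule the quotient is (-49*cos(7*t + 7))/(2); substituting t = -1 gives -49/2.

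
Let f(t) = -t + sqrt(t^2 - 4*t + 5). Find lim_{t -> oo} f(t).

This has the form ∞ − ∞. Multiply and divide by the conjugate √(t^2 - 4*t + 5) + t.
That gives (-4t + 5) / (√(t^2 - 4*t + 5) + t).
Divide numerator and denominator by t: the limit is -4/(2·1) = -2.

-2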